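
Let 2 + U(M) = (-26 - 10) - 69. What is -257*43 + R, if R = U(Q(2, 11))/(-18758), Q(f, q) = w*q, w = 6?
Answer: -207294551/18758 ≈ -11051.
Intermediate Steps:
Q(f, q) = 6*q
U(M) = -107 (U(M) = -2 + ((-26 - 10) - 69) = -2 + (-36 - 69) = -2 - 105 = -107)
R = 107/18758 (R = -107/(-18758) = -107*(-1/18758) = 107/18758 ≈ 0.0057042)
-257*43 + R = -257*43 + 107/18758 = -11051 + 107/18758 = -207294551/18758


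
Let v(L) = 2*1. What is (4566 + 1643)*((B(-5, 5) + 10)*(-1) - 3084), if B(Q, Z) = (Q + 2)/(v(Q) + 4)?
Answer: -38415083/2 ≈ -1.9208e+7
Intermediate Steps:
v(L) = 2
B(Q, Z) = 1/3 + Q/6 (B(Q, Z) = (Q + 2)/(2 + 4) = (2 + Q)/6 = (2 + Q)*(1/6) = 1/3 + Q/6)
(4566 + 1643)*((B(-5, 5) + 10)*(-1) - 3084) = (4566 + 1643)*(((1/3 + (1/6)*(-5)) + 10)*(-1) - 3084) = 6209*(((1/3 - 5/6) + 10)*(-1) - 3084) = 6209*((-1/2 + 10)*(-1) - 3084) = 6209*((19/2)*(-1) - 3084) = 6209*(-19/2 - 3084) = 6209*(-6187/2) = -38415083/2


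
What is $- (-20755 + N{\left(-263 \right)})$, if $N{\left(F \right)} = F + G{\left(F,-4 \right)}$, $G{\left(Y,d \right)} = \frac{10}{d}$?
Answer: $\frac{42041}{2} \approx 21021.0$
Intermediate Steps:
$N{\left(F \right)} = - \frac{5}{2} + F$ ($N{\left(F \right)} = F + \frac{10}{-4} = F + 10 \left(- \frac{1}{4}\right) = F - \frac{5}{2} = - \frac{5}{2} + F$)
$- (-20755 + N{\left(-263 \right)}) = - (-20755 - \frac{531}{2}) = \left(-1\right) \left(- \frac{42041}{2}\right) = \frac{42041}{2}$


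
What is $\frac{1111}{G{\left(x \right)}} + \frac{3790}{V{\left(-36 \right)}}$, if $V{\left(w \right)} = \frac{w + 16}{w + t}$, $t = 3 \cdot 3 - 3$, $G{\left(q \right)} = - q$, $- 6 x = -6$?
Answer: $4574$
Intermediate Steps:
$x = 1$ ($x = \left(- \frac{1}{6}\right) \left(-6\right) = 1$)
$t = 6$ ($t = 9 - 3 = 6$)
$V{\left(w \right)} = \frac{16 + w}{6 + w}$ ($V{\left(w \right)} = \frac{w + 16}{w + 6} = \frac{16 + w}{6 + w}$)
$\frac{1111}{G{\left(x \right)}} + \frac{3790}{V{\left(-36 \right)}} = \frac{1111}{\left(-1\right) 1} + \frac{3790}{\frac{1}{6 - 36} \left(16 - 36\right)} = \frac{1111}{-1} + \frac{3790}{\frac{1}{-30} \left(-20\right)} = 1111 \left(-1\right) + \frac{3790}{\left(- \frac{1}{30}\right) \left(-20\right)} = -1111 + \frac{3790}{\frac{2}{3}} = -1111 + 3790 \cdot \frac{3}{2} = -1111 + 5685 = 4574$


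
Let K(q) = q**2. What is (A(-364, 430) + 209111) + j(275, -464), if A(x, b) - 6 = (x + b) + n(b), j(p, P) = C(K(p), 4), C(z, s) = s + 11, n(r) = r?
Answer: 209628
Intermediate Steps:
C(z, s) = 11 + s
j(p, P) = 15 (j(p, P) = 11 + 4 = 15)
A(x, b) = 6 + x + 2*b (A(x, b) = 6 + ((x + b) + b) = 6 + ((b + x) + b) = 6 + (x + 2*b) = 6 + x + 2*b)
(A(-364, 430) + 209111) + j(275, -464) = ((6 - 364 + 2*430) + 209111) + 15 = ((6 - 364 + 860) + 209111) + 15 = (502 + 209111) + 15 = 209613 + 15 = 209628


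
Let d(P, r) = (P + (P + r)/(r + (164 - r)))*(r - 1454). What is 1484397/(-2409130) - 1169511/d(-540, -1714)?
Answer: -37047076090961/28879320600240 ≈ -1.2828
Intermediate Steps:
d(P, r) = (-1454 + r)*(r/164 + 165*P/164) (d(P, r) = (P + (P + r)/164)*(-1454 + r) = (P + (P + r)*(1/164))*(-1454 + r) = (P + (P/164 + r/164))*(-1454 + r) = (r/164 + 165*P/164)*(-1454 + r) = (-1454 + r)*(r/164 + 165*P/164))
1484397/(-2409130) - 1169511/d(-540, -1714) = 1484397/(-2409130) - 1169511/(-119955/82*(-540) - 727/82*(-1714) + (1/164)*(-1714)² + (165/164)*(-540)*(-1714)) = 1484397*(-1/2409130) - 1169511/(32387850/41 + 623039/41 + (1/164)*2937796 + 38179350/41) = -1484397/2409130 - 1169511/(32387850/41 + 623039/41 + 734449/41 + 38179350/41) = -1484397/2409130 - 1169511/71924688/41 = -1484397/2409130 - 1169511*41/71924688 = -1484397/2409130 - 15983317/23974896 = -37047076090961/28879320600240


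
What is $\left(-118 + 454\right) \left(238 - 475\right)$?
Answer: $-79632$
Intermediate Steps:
$\left(-118 + 454\right) \left(238 - 475\right) = 336 \left(-237\right) = -79632$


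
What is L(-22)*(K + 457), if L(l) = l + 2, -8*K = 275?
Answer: -16905/2 ≈ -8452.5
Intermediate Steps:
K = -275/8 (K = -1/8*275 = -275/8 ≈ -34.375)
L(l) = 2 + l
L(-22)*(K + 457) = (2 - 22)*(-275/8 + 457) = -20*3381/8 = -16905/2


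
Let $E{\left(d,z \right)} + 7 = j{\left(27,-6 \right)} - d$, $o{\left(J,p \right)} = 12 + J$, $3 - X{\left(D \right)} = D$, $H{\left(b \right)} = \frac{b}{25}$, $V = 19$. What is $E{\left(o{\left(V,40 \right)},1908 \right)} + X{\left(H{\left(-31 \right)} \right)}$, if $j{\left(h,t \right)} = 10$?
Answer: $- \frac{594}{25} \approx -23.76$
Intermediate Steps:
$H{\left(b \right)} = \frac{b}{25}$ ($H{\left(b \right)} = b \frac{1}{25} = \frac{b}{25}$)
$X{\left(D \right)} = 3 - D$
$E{\left(d,z \right)} = 3 - d$ ($E{\left(d,z \right)} = -7 - \left(-10 + d\right) = 3 - d$)
$E{\left(o{\left(V,40 \right)},1908 \right)} + X{\left(H{\left(-31 \right)} \right)} = \left(3 - \left(12 + 19\right)\right) + \left(3 - \frac{1}{25} \left(-31\right)\right) = \left(3 - 31\right) + \left(3 - - \frac{31}{25}\right) = \left(3 - 31\right) + \left(3 + \frac{31}{25}\right) = -28 + \frac{106}{25} = - \frac{594}{25}$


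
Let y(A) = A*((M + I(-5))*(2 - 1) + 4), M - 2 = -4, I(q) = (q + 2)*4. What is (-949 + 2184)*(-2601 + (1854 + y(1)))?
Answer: -934895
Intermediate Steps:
I(q) = 8 + 4*q (I(q) = (2 + q)*4 = 8 + 4*q)
M = -2 (M = 2 - 4 = -2)
y(A) = -10*A (y(A) = A*((-2 + (8 + 4*(-5)))*(2 - 1) + 4) = A*((-2 + (8 - 20))*1 + 4) = A*((-2 - 12)*1 + 4) = A*(-14*1 + 4) = A*(-14 + 4) = A*(-10) = -10*A)
(-949 + 2184)*(-2601 + (1854 + y(1))) = (-949 + 2184)*(-2601 + (1854 - 10*1)) = 1235*(-2601 + (1854 - 10)) = 1235*(-2601 + 1844) = 1235*(-757) = -934895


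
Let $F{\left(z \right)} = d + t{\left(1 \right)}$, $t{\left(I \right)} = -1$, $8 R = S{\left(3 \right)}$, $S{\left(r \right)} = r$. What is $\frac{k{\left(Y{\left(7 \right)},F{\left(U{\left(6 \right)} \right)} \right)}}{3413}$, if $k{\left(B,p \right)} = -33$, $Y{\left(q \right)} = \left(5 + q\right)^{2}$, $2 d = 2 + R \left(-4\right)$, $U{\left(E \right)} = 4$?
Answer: $- \frac{33}{3413} \approx -0.0096689$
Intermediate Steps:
$R = \frac{3}{8}$ ($R = \frac{1}{8} \cdot 3 = \frac{3}{8} \approx 0.375$)
$d = \frac{1}{4}$ ($d = \frac{2 + \frac{3}{8} \left(-4\right)}{2} = \frac{2 - \frac{3}{2}}{2} = \frac{1}{2} \cdot \frac{1}{2} = \frac{1}{4} \approx 0.25$)
$F{\left(z \right)} = - \frac{3}{4}$ ($F{\left(z \right)} = \frac{1}{4} - 1 = - \frac{3}{4}$)
$\frac{k{\left(Y{\left(7 \right)},F{\left(U{\left(6 \right)} \right)} \right)}}{3413} = - \frac{33}{3413}$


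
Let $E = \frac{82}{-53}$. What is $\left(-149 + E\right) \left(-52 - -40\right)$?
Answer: $\frac{95748}{53} \approx 1806.6$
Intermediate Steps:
$E = - \frac{82}{53}$ ($E = 82 \left(- \frac{1}{53}\right) = - \frac{82}{53} \approx -1.5472$)
$\left(-149 + E\right) \left(-52 - -40\right) = \left(-149 - \frac{82}{53}\right) \left(-52 - -40\right) = - \frac{7979 \left(-52 + 40\right)}{53} = \left(- \frac{7979}{53}\right) \left(-12\right) = \frac{95748}{53}$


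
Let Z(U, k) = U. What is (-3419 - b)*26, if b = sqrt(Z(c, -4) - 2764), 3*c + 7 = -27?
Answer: -88894 - 26*I*sqrt(24978)/3 ≈ -88894.0 - 1369.7*I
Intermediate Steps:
c = -34/3 (c = -7/3 + (1/3)*(-27) = -7/3 - 9 = -34/3 ≈ -11.333)
b = I*sqrt(24978)/3 (b = sqrt(-34/3 - 2764) = sqrt(-8326/3) = I*sqrt(24978)/3 ≈ 52.681*I)
(-3419 - b)*26 = (-3419 - I*sqrt(24978)/3)*26 = -88894 - 26*I*sqrt(24978)/3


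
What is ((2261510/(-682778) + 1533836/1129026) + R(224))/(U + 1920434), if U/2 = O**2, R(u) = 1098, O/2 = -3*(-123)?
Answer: 211228435827373/580029195205631154 ≈ 0.00036417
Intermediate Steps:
O = 738 (O = 2*(-3*(-123)) = 2*369 = 738)
U = 1089288 (U = 2*738**2 = 2*544644 = 1089288)
((2261510/(-682778) + 1533836/1129026) + R(224))/(U + 1920434) = ((2261510/(-682778) + 1533836/1129026) + 1098)/(1089288 + 1920434) = ((2261510*(-1/682778) + 1533836*(1/1129026)) + 1098)/3009722 = ((-1130755/341389 + 766918/564513) + 1098)*(1/3009722) = (-376508528213/192718528557 + 1098)*(1/3009722) = (211228435827373/192718528557)*(1/3009722) = 211228435827373/580029195205631154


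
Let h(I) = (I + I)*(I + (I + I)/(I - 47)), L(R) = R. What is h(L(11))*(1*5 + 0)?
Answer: 10285/9 ≈ 1142.8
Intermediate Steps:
h(I) = 2*I*(I + 2*I/(-47 + I)) (h(I) = (2*I)*(I + (2*I)/(-47 + I)) = (2*I)*(I + 2*I/(-47 + I)) = 2*I*(I + 2*I/(-47 + I)))
h(L(11))*(1*5 + 0) = (2*11**2*(-45 + 11)/(-47 + 11))*(1*5 + 0) = (2*121*(-34)/(-36))*(5 + 0) = (2*121*(-1/36)*(-34))*5 = (2057/9)*5 = 10285/9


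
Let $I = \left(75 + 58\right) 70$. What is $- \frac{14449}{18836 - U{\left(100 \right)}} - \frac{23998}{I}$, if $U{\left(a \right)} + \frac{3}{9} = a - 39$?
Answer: $- \frac{877635959}{262197530} \approx -3.3472$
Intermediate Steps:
$U{\left(a \right)} = - \frac{118}{3} + a$ ($U{\left(a \right)} = - \frac{1}{3} + \left(a - 39\right) = - \frac{1}{3} + \left(-39 + a\right) = - \frac{118}{3} + a$)
$I = 9310$ ($I = 133 \cdot 70 = 9310$)
$- \frac{14449}{18836 - U{\left(100 \right)}} - \frac{23998}{I} = - \frac{14449}{18836 - \left(- \frac{118}{3} + 100\right)} - \frac{23998}{9310} = - \frac{14449}{18836 - \frac{182}{3}} - \frac{11999}{4655} = - \frac{14449}{\frac{56326}{3}} - \frac{11999}{4655} = \left(-14449\right) \frac{3}{56326} - \frac{11999}{4655} = - \frac{43347}{56326} - \frac{11999}{4655} = - \frac{877635959}{262197530}$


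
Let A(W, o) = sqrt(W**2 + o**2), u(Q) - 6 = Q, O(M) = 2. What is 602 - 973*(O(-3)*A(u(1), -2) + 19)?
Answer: -17885 - 1946*sqrt(53) ≈ -32052.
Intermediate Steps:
u(Q) = 6 + Q
602 - 973*(O(-3)*A(u(1), -2) + 19) = 602 - 973*(2*sqrt((6 + 1)**2 + (-2)**2) + 19) = 602 - 973*(2*sqrt(7**2 + 4) + 19) = 602 - 973*(2*sqrt(49 + 4) + 19) = 602 - 973*(2*sqrt(53) + 19) = 602 - 973*(19 + 2*sqrt(53)) = 602 + (-18487 - 1946*sqrt(53)) = -17885 - 1946*sqrt(53)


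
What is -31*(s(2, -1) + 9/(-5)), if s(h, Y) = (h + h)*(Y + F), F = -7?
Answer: 5239/5 ≈ 1047.8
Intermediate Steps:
s(h, Y) = 2*h*(-7 + Y) (s(h, Y) = (h + h)*(Y - 7) = (2*h)*(-7 + Y) = 2*h*(-7 + Y))
-31*(s(2, -1) + 9/(-5)) = -31*(2*2*(-7 - 1) + 9/(-5)) = -31*(2*2*(-8) + 9*(-⅕)) = -31*(-32 - 9/5) = -31*(-169/5) = 5239/5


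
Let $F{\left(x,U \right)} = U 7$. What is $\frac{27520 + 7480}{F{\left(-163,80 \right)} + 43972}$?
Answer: $\frac{8750}{11133} \approx 0.78595$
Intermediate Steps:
$F{\left(x,U \right)} = 7 U$
$\frac{27520 + 7480}{F{\left(-163,80 \right)} + 43972} = \frac{27520 + 7480}{7 \cdot 80 + 43972} = \frac{35000}{560 + 43972} = \frac{35000}{44532} = 35000 \cdot \frac{1}{44532} = \frac{8750}{11133}$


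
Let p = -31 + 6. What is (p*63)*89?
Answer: -140175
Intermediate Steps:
p = -25
(p*63)*89 = -25*63*89 = -1575*89 = -140175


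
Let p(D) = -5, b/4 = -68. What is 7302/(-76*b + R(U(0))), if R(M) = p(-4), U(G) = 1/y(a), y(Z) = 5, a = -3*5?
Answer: 2434/6889 ≈ 0.35332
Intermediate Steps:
b = -272 (b = 4*(-68) = -272)
a = -15
U(G) = 1/5
R(M) = -5
7302/(-76*b + R(U(0))) = 7302/(-76*(-272) - 5) = 7302/(20672 - 5) = 7302/20667 = 7302*(1/20667) = 2434/6889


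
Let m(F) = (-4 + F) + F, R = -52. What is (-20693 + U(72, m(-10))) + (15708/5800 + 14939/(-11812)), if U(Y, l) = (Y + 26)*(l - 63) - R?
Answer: -249765075813/8563700 ≈ -29166.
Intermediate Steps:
m(F) = -4 + 2*F
U(Y, l) = 52 + (-63 + l)*(26 + Y) (U(Y, l) = (Y + 26)*(l - 63) - 1*(-52) = (26 + Y)*(-63 + l) + 52 = (-63 + l)*(26 + Y) + 52 = 52 + (-63 + l)*(26 + Y))
(-20693 + U(72, m(-10))) + (15708/5800 + 14939/(-11812)) = (-20693 + (-1586 - 63*72 + 26*(-4 + 2*(-10)) + 72*(-4 + 2*(-10)))) + (15708/5800 + 14939/(-11812)) = (-20693 + (-1586 - 4536 + 26*(-4 - 20) + 72*(-4 - 20))) + (15708*(1/5800) + 14939*(-1/11812)) = (-20693 + (-1586 - 4536 + 26*(-24) + 72*(-24))) + (3927/1450 - 14939/11812) = (-20693 + (-1586 - 4536 - 624 - 1728)) + 12362087/8563700 = (-20693 - 8474) + 12362087/8563700 = -29167 + 12362087/8563700 = -249765075813/8563700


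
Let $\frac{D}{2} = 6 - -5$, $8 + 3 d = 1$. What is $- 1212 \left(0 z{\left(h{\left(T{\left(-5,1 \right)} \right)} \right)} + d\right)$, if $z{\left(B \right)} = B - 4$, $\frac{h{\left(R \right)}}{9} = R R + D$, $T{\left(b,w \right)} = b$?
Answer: $2828$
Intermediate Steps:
$d = - \frac{7}{3}$ ($d = - \frac{8}{3} + \frac{1}{3} \cdot 1 = - \frac{8}{3} + \frac{1}{3} = - \frac{7}{3} \approx -2.3333$)
$D = 22$ ($D = 2 \left(6 - -5\right) = 2 \left(6 + 5\right) = 2 \cdot 11 = 22$)
$h{\left(R \right)} = 198 + 9 R^{2}$ ($h{\left(R \right)} = 9 \left(R R + 22\right) = 9 \left(R^{2} + 22\right) = 9 \left(22 + R^{2}\right) = 198 + 9 R^{2}$)
$z{\left(B \right)} = -4 + B$
$- 1212 \left(0 z{\left(h{\left(T{\left(-5,1 \right)} \right)} \right)} + d\right) = - 1212 \left(0 \left(-4 + \left(198 + 9 \left(-5\right)^{2}\right)\right) - \frac{7}{3}\right) = - 1212 \left(0 \left(-4 + \left(198 + 9 \cdot 25\right)\right) - \frac{7}{3}\right) = - 1212 \left(0 \left(-4 + \left(198 + 225\right)\right) - \frac{7}{3}\right) = - 1212 \left(0 \left(-4 + 423\right) - \frac{7}{3}\right) = - 1212 \left(0 \cdot 419 - \frac{7}{3}\right) = - 1212 \left(0 - \frac{7}{3}\right) = \left(-1212\right) \left(- \frac{7}{3}\right) = 2828$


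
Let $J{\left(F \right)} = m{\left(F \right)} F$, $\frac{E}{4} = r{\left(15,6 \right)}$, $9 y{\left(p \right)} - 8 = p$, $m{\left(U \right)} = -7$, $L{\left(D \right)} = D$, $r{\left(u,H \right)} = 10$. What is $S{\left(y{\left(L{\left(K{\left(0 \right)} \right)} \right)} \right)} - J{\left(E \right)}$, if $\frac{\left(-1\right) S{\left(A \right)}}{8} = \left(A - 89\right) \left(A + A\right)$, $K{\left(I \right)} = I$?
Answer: $\frac{124184}{81} \approx 1533.1$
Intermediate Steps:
$y{\left(p \right)} = \frac{8}{9} + \frac{p}{9}$
$E = 40$ ($E = 4 \cdot 10 = 40$)
$J{\left(F \right)} = - 7 F$
$S{\left(A \right)} = - 16 A \left(-89 + A\right)$ ($S{\left(A \right)} = - 8 \left(A - 89\right) \left(A + A\right) = - 8 \left(-89 + A\right) 2 A = - 8 \cdot 2 A \left(-89 + A\right) = - 16 A \left(-89 + A\right)$)
$S{\left(y{\left(L{\left(K{\left(0 \right)} \right)} \right)} \right)} - J{\left(E \right)} = 16 \left(\frac{8}{9} + \frac{1}{9} \cdot 0\right) \left(89 - \left(\frac{8}{9} + \frac{1}{9} \cdot 0\right)\right) - \left(-7\right) 40 = 16 \left(\frac{8}{9} + 0\right) \left(89 - \left(\frac{8}{9} + 0\right)\right) - -280 = 16 \cdot \frac{8}{9} \left(89 - \frac{8}{9}\right) + 280 = 16 \cdot \frac{8}{9} \cdot \frac{793}{9} + 280 = \frac{101504}{81} + 280 = \frac{124184}{81}$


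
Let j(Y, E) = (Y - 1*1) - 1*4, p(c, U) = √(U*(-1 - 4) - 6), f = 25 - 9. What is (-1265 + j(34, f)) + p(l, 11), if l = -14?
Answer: -1236 + I*√61 ≈ -1236.0 + 7.8102*I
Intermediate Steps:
f = 16
p(c, U) = √(-6 - 5*U) (p(c, U) = √(U*(-5) - 6) = √(-5*U - 6) = √(-6 - 5*U))
j(Y, E) = -5 + Y (j(Y, E) = (Y - 1) - 4 = (-1 + Y) - 4 = -5 + Y)
(-1265 + j(34, f)) + p(l, 11) = (-1265 + (-5 + 34)) + √(-6 - 5*11) = (-1265 + 29) + √(-6 - 55) = -1236 + √(-61) = -1236 + I*√61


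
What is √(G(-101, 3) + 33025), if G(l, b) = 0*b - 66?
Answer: √32959 ≈ 181.55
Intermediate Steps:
G(l, b) = -66 (G(l, b) = 0 - 66 = -66)
√(G(-101, 3) + 33025) = √(-66 + 33025) = √32959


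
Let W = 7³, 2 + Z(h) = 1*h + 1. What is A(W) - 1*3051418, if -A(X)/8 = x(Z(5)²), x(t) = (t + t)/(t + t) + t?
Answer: -3051554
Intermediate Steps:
Z(h) = -1 + h (Z(h) = -2 + (1*h + 1) = -2 + (h + 1) = -2 + (1 + h) = -1 + h)
W = 343
x(t) = 1 + t (x(t) = (2*t)/((2*t)) + t = (2*t)*(1/(2*t)) + t = 1 + t)
A(X) = -136 (A(X) = -8*(1 + (-1 + 5)²) = -8*(1 + 4²) = -8*(1 + 16) = -8*17 = -136)
A(W) - 1*3051418 = -136 - 1*3051418 = -136 - 3051418 = -3051554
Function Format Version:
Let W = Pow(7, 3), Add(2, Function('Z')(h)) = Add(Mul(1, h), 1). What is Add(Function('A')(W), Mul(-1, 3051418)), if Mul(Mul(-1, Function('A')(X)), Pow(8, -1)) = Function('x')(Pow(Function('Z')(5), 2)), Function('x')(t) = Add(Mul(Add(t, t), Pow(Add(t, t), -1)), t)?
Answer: -3051554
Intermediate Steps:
Function('Z')(h) = Add(-1, h) (Function('Z')(h) = Add(-2, Add(Mul(1, h), 1)) = Add(-2, Add(h, 1)) = Add(-2, Add(1, h)) = Add(-1, h))
W = 343
Function('x')(t) = Add(1, t) (Function('x')(t) = Add(Mul(Mul(2, t), Pow(Mul(2, t), -1)), t) = Add(Mul(Mul(2, t), Mul(Rational(1, 2), Pow(t, -1))), t) = Add(1, t))
Function('A')(X) = -136 (Function('A')(X) = Mul(-8, Add(1, Pow(Add(-1, 5), 2))) = Mul(-8, Add(1, Pow(4, 2))) = Mul(-8, Add(1, 16)) = Mul(-8, 17) = -136)
Add(Function('A')(W), Mul(-1, 3051418)) = Add(-136, Mul(-1, 3051418)) = Add(-136, -3051418) = -3051554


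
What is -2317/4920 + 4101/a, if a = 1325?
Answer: 3421379/1303800 ≈ 2.6242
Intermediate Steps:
-2317/4920 + 4101/a = -2317/4920 + 4101/1325 = 3421379/1303800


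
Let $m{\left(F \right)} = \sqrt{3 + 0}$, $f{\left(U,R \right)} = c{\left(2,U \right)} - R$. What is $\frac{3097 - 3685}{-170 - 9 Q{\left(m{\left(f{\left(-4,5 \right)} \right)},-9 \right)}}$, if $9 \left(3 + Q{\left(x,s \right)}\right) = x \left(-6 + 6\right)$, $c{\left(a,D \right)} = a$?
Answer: $\frac{588}{143} \approx 4.1119$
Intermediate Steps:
$f{\left(U,R \right)} = 2 - R$
$m{\left(F \right)} = \sqrt{3}$
$Q{\left(x,s \right)} = -3$ ($Q{\left(x,s \right)} = -3 + \frac{x \left(-6 + 6\right)}{9} = -3 + \frac{x 0}{9} = -3 + \frac{1}{9} \cdot 0 = -3 + 0 = -3$)
$\frac{3097 - 3685}{-170 - 9 Q{\left(m{\left(f{\left(-4,5 \right)} \right)},-9 \right)}} = \frac{3097 - 3685}{-170 - -27} = - \frac{588}{-170 + 27} = - \frac{588}{-143} = \left(-588\right) \left(- \frac{1}{143}\right) = \frac{588}{143}$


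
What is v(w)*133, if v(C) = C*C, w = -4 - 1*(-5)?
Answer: 133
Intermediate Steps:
w = 1 (w = -4 + 5 = 1)
v(C) = C²
v(w)*133 = 1²*133 = 1*133 = 133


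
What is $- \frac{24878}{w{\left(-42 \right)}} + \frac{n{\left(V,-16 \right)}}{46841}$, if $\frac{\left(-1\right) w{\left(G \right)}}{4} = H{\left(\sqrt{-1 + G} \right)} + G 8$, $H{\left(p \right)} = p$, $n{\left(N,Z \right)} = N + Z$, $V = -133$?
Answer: $- \frac{97902901343}{5290175699} - \frac{12439 i \sqrt{43}}{225878} \approx -18.507 - 0.36111 i$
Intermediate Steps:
$w{\left(G \right)} = - 32 G - 4 \sqrt{-1 + G}$ ($w{\left(G \right)} = - 4 \left(\sqrt{-1 + G} + G 8\right) = - 4 \left(\sqrt{-1 + G} + 8 G\right) = - 32 G - 4 \sqrt{-1 + G}$)
$- \frac{24878}{w{\left(-42 \right)}} + \frac{n{\left(V,-16 \right)}}{46841} = - \frac{24878}{\left(-32\right) \left(-42\right) - 4 \sqrt{-1 - 42}} + \frac{-133 - 16}{46841} = - \frac{24878}{1344 - 4 \sqrt{-43}} - \frac{149}{46841} = - \frac{24878}{1344 - 4 i \sqrt{43}} - \frac{149}{46841} = - \frac{149}{46841} - \frac{24878}{1344 - 4 i \sqrt{43}}$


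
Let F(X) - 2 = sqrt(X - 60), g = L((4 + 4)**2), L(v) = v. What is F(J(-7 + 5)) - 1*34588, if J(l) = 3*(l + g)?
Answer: -34586 + 3*sqrt(14) ≈ -34575.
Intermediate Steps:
g = 64 (g = (4 + 4)**2 = 8**2 = 64)
J(l) = 192 + 3*l (J(l) = 3*(l + 64) = 3*(64 + l) = 192 + 3*l)
F(X) = 2 + sqrt(-60 + X) (F(X) = 2 + sqrt(X - 60) = 2 + sqrt(-60 + X))
F(J(-7 + 5)) - 1*34588 = (2 + sqrt(-60 + (192 + 3*(-7 + 5)))) - 1*34588 = (2 + sqrt(-60 + (192 + 3*(-2)))) - 34588 = (2 + sqrt(-60 + (192 - 6))) - 34588 = (2 + sqrt(-60 + 186)) - 34588 = (2 + sqrt(126)) - 34588 = (2 + 3*sqrt(14)) - 34588 = -34586 + 3*sqrt(14)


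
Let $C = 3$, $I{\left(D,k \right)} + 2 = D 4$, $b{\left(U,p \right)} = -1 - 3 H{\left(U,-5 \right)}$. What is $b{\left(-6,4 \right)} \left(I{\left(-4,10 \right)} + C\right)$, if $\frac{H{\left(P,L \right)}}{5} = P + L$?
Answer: $-2460$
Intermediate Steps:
$H{\left(P,L \right)} = 5 L + 5 P$ ($H{\left(P,L \right)} = 5 \left(P + L\right) = 5 \left(L + P\right) = 5 L + 5 P$)
$b{\left(U,p \right)} = 74 - 15 U$ ($b{\left(U,p \right)} = -1 - 3 \left(5 \left(-5\right) + 5 U\right) = -1 - 3 \left(-25 + 5 U\right) = -1 - \left(-75 + 15 U\right) = 74 - 15 U$)
$I{\left(D,k \right)} = -2 + 4 D$ ($I{\left(D,k \right)} = -2 + D 4 = -2 + 4 D$)
$b{\left(-6,4 \right)} \left(I{\left(-4,10 \right)} + C\right) = \left(74 - -90\right) \left(\left(-2 + 4 \left(-4\right)\right) + 3\right) = \left(74 + 90\right) \left(\left(-2 - 16\right) + 3\right) = 164 \left(-18 + 3\right) = 164 \left(-15\right) = -2460$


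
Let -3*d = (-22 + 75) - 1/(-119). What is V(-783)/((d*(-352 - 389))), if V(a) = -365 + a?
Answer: -34153/389519 ≈ -0.087680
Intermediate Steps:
d = -6308/357 (d = -((-22 + 75) - 1/(-119))/3 = -(53 - 1*(-1/119))/3 = -(53 + 1/119)/3 = -1/3*6308/119 = -6308/357 ≈ -17.669)
V(-783)/((d*(-352 - 389))) = (-365 - 783)/((-6308*(-352 - 389)/357)) = -1148/((-6308/357*(-741))) = -1148/1558076/119 = -1148*119/1558076 = -34153/389519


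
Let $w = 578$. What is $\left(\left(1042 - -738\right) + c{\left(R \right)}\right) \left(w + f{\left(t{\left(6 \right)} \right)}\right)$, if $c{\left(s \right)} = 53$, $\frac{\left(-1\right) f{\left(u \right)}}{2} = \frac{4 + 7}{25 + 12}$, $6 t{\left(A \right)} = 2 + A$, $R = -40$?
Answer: $\frac{39160212}{37} \approx 1.0584 \cdot 10^{6}$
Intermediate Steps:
$t{\left(A \right)} = \frac{1}{3} + \frac{A}{6}$ ($t{\left(A \right)} = \frac{2 + A}{6} = \frac{1}{3} + \frac{A}{6}$)
$f{\left(u \right)} = - \frac{22}{37}$ ($f{\left(u \right)} = - 2 \frac{4 + 7}{25 + 12} = - 2 \cdot \frac{11}{37} = - 2 \cdot 11 \cdot \frac{1}{37} = \left(-2\right) \frac{11}{37} = - \frac{22}{37}$)
$\left(\left(1042 - -738\right) + c{\left(R \right)}\right) \left(w + f{\left(t{\left(6 \right)} \right)}\right) = \left(\left(1042 - -738\right) + 53\right) \left(578 - \frac{22}{37}\right) = \left(\left(1042 + 738\right) + 53\right) \frac{21364}{37} = \left(1780 + 53\right) \frac{21364}{37} = 1833 \cdot \frac{21364}{37} = \frac{39160212}{37}$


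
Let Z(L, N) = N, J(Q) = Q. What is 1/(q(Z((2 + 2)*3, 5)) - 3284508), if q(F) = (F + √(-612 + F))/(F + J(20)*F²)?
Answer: -837631650175/2751207847759606832 - 505*I*√607/2751207847759606832 ≈ -3.0446e-7 - 4.5223e-15*I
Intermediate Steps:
q(F) = (F + √(-612 + F))/(F + 20*F²)
1/(q(Z((2 + 2)*3, 5)) - 3284508) = 1/((5 + √(-612 + 5))/(5*(1 + 20*5)) - 3284508) = 1/((5 + √(-607))/(5*(1 + 100)) - 3284508) = 1/((⅕)*(5 + I*√607)/101 - 3284508) = 1/((⅕)*(1/101)*(5 + I*√607) - 3284508) = 1/((1/101 + I*√607/505) - 3284508) = 1/(-331735307/101 + I*√607/505)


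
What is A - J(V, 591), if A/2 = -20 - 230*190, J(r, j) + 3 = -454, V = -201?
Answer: -86983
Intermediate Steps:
J(r, j) = -457 (J(r, j) = -3 - 454 = -457)
A = -87440 (A = 2*(-20 - 230*190) = 2*(-20 - 43700) = 2*(-43720) = -87440)
A - J(V, 591) = -87440 - 1*(-457) = -87440 + 457 = -86983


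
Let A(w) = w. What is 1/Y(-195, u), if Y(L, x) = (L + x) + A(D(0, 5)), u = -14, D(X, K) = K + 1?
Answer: -1/203 ≈ -0.0049261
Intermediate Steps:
D(X, K) = 1 + K
Y(L, x) = 6 + L + x (Y(L, x) = (L + x) + (1 + 5) = (L + x) + 6 = 6 + L + x)
1/Y(-195, u) = 1/(6 - 195 - 14) = 1/(-203) = -1/203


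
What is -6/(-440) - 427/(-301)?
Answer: 13549/9460 ≈ 1.4322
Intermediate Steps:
-6/(-440) - 427/(-301) = -6*(-1/440) - 427*(-1/301) = 3/220 + 61/43 = 13549/9460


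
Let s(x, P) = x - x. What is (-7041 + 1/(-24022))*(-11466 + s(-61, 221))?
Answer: 969673330899/12011 ≈ 8.0732e+7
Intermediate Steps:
s(x, P) = 0
(-7041 + 1/(-24022))*(-11466 + s(-61, 221)) = (-7041 + 1/(-24022))*(-11466 + 0) = (-7041 - 1/24022)*(-11466) = -169138903/24022*(-11466) = 969673330899/12011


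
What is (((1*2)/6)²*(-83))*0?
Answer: 0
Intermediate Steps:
(((1*2)/6)²*(-83))*0 = ((2*(⅙))²*(-83))*0 = ((⅓)²*(-83))*0 = ((⅑)*(-83))*0 = -83/9*0 = 0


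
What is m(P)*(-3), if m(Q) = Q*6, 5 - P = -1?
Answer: -108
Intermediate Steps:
P = 6 (P = 5 - 1*(-1) = 5 + 1 = 6)
m(Q) = 6*Q
m(P)*(-3) = (6*6)*(-3) = 36*(-3) = -108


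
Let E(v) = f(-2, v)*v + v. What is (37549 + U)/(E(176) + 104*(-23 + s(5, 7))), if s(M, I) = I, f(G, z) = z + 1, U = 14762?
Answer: 17437/9888 ≈ 1.7635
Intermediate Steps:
f(G, z) = 1 + z
E(v) = v + v*(1 + v) (E(v) = (1 + v)*v + v = v*(1 + v) + v = v + v*(1 + v))
(37549 + U)/(E(176) + 104*(-23 + s(5, 7))) = (37549 + 14762)/(176*(2 + 176) + 104*(-23 + 7)) = 52311/(176*178 + 104*(-16)) = 52311/(31328 - 1664) = 52311/29664 = 52311*(1/29664) = 17437/9888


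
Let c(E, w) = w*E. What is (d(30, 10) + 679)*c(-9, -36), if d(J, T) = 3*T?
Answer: 229716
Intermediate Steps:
c(E, w) = E*w
(d(30, 10) + 679)*c(-9, -36) = (3*10 + 679)*(-9*(-36)) = (30 + 679)*324 = 709*324 = 229716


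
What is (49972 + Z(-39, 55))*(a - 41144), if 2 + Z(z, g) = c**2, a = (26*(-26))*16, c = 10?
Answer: -2601637200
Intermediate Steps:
a = -10816 (a = -676*16 = -10816)
Z(z, g) = 98 (Z(z, g) = -2 + 10**2 = -2 + 100 = 98)
(49972 + Z(-39, 55))*(a - 41144) = (49972 + 98)*(-10816 - 41144) = 50070*(-51960) = -2601637200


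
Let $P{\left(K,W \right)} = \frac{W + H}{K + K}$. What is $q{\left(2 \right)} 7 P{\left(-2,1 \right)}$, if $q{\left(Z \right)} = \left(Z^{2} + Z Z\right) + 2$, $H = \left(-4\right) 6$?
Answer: $\frac{805}{2} \approx 402.5$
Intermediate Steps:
$H = -24$
$q{\left(Z \right)} = 2 + 2 Z^{2}$ ($q{\left(Z \right)} = \left(Z^{2} + Z^{2}\right) + 2 = 2 Z^{2} + 2 = 2 + 2 Z^{2}$)
$P{\left(K,W \right)} = \frac{-24 + W}{2 K}$ ($P{\left(K,W \right)} = \frac{W - 24}{K + K} = \frac{-24 + W}{2 K}$)
$q{\left(2 \right)} 7 P{\left(-2,1 \right)} = \left(2 + 2 \cdot 2^{2}\right) 7 \frac{-24 + 1}{2 \left(-2\right)} = \left(2 + 2 \cdot 4\right) 7 \cdot \frac{1}{2} \left(- \frac{1}{2}\right) \left(-23\right) = \left(2 + 8\right) 7 \cdot \frac{23}{4} = 10 \cdot 7 \cdot \frac{23}{4} = 70 \cdot \frac{23}{4} = \frac{805}{2}$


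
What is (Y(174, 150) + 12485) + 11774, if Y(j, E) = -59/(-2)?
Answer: 48577/2 ≈ 24289.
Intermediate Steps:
Y(j, E) = 59/2 (Y(j, E) = -59*(-1/2) = 59/2)
(Y(174, 150) + 12485) + 11774 = (59/2 + 12485) + 11774 = 25029/2 + 11774 = 48577/2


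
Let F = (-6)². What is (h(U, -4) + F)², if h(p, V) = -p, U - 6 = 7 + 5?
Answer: 324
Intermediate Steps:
U = 18 (U = 6 + (7 + 5) = 6 + 12 = 18)
F = 36
(h(U, -4) + F)² = (-1*18 + 36)² = (-18 + 36)² = 18² = 324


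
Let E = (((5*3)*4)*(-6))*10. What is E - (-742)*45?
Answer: 29790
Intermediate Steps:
E = -3600 (E = ((15*4)*(-6))*10 = (60*(-6))*10 = -360*10 = -3600)
E - (-742)*45 = -3600 - (-742)*45 = -3600 - 1*(-33390) = -3600 + 33390 = 29790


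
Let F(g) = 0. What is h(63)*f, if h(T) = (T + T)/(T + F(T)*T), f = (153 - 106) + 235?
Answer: 564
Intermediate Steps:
f = 282 (f = 47 + 235 = 282)
h(T) = 2 (h(T) = (T + T)/(T + 0*T) = (2*T)/(T + 0) = (2*T)/T = 2)
h(63)*f = 2*282 = 564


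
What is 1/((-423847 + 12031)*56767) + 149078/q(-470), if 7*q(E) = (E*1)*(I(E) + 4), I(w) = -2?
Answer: -6098889512660263/5493726334920 ≈ -1110.2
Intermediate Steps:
q(E) = 2*E/7 (q(E) = ((E*1)*(-2 + 4))/7 = (E*2)/7 = (2*E)/7 = 2*E/7)
1/((-423847 + 12031)*56767) + 149078/q(-470) = 1/((-423847 + 12031)*56767) + 149078/(((2/7)*(-470))) = (1/56767)/(-411816) + 149078/(-940/7) = -1/411816*1/56767 + 149078*(-7/940) = -1/23377558872 - 521773/470 = -6098889512660263/5493726334920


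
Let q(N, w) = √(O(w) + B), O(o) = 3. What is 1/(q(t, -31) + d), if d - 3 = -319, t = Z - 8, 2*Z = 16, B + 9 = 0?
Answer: -158/49931 - I*√6/99862 ≈ -0.0031644 - 2.4529e-5*I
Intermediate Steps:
B = -9 (B = -9 + 0 = -9)
Z = 8 (Z = (½)*16 = 8)
t = 0 (t = 8 - 8 = 0)
q(N, w) = I*√6 (q(N, w) = √(3 - 9) = √(-6) = I*√6)
d = -316 (d = 3 - 319 = -316)
1/(q(t, -31) + d) = 1/(I*√6 - 316) = 1/(-316 + I*√6)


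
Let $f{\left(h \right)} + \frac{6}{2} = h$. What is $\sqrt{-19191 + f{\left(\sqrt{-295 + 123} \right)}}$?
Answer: $\sqrt{-19194 + 2 i \sqrt{43}} \approx 0.0473 + 138.54 i$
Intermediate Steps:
$f{\left(h \right)} = -3 + h$
$\sqrt{-19191 + f{\left(\sqrt{-295 + 123} \right)}} = \sqrt{-19191 - \left(3 - \sqrt{-295 + 123}\right)} = \sqrt{-19191 - \left(3 - \sqrt{-172}\right)} = \sqrt{-19191 - \left(3 - 2 i \sqrt{43}\right)} = \sqrt{-19194 + 2 i \sqrt{43}}$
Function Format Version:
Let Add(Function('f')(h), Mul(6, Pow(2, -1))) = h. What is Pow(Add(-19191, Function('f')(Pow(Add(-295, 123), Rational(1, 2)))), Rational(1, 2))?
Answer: Pow(Add(-19194, Mul(2, I, Pow(43, Rational(1, 2)))), Rational(1, 2)) ≈ Add(0.0473, Mul(138.54, I))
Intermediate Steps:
Function('f')(h) = Add(-3, h)
Pow(Add(-19191, Function('f')(Pow(Add(-295, 123), Rational(1, 2)))), Rational(1, 2)) = Pow(Add(-19191, Add(-3, Pow(Add(-295, 123), Rational(1, 2)))), Rational(1, 2)) = Pow(Add(-19191, Add(-3, Pow(-172, Rational(1, 2)))), Rational(1, 2)) = Pow(Add(-19191, Add(-3, Mul(2, I, Pow(43, Rational(1, 2))))), Rational(1, 2)) = Pow(Add(-19194, Mul(2, I, Pow(43, Rational(1, 2)))), Rational(1, 2))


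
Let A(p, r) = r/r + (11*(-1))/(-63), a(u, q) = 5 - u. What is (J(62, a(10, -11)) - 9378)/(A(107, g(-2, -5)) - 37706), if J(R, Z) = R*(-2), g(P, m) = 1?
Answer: 299313/1187702 ≈ 0.25201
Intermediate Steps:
A(p, r) = 74/63 (A(p, r) = 1 - 11*(-1/63) = 1 + 11/63 = 74/63)
J(R, Z) = -2*R
(J(62, a(10, -11)) - 9378)/(A(107, g(-2, -5)) - 37706) = (-2*62 - 9378)/(74/63 - 37706) = (-124 - 9378)/(-2375404/63) = -9502*(-63/2375404) = 299313/1187702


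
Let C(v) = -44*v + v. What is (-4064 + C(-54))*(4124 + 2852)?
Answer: -12152192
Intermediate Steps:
C(v) = -43*v
(-4064 + C(-54))*(4124 + 2852) = (-4064 - 43*(-54))*(4124 + 2852) = (-4064 + 2322)*6976 = -1742*6976 = -12152192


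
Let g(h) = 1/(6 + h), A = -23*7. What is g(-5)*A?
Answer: -161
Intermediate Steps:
A = -161
g(-5)*A = -161/(6 - 5) = -161/1 = 1*(-161) = -161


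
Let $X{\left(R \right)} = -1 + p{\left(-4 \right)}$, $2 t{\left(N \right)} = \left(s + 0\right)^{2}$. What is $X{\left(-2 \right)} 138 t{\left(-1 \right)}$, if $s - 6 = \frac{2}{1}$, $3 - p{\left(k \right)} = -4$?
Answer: $26496$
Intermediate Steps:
$p{\left(k \right)} = 7$ ($p{\left(k \right)} = 3 - -4 = 3 + 4 = 7$)
$s = 8$ ($s = 6 + \frac{2}{1} = 6 + 2 \cdot 1 = 6 + 2 = 8$)
$t{\left(N \right)} = 32$ ($t{\left(N \right)} = \frac{\left(8 + 0\right)^{2}}{2} = \frac{8^{2}}{2} = \frac{1}{2} \cdot 64 = 32$)
$X{\left(R \right)} = 6$ ($X{\left(R \right)} = -1 + 7 = 6$)
$X{\left(-2 \right)} 138 t{\left(-1 \right)} = 6 \cdot 138 \cdot 32 = 828 \cdot 32 = 26496$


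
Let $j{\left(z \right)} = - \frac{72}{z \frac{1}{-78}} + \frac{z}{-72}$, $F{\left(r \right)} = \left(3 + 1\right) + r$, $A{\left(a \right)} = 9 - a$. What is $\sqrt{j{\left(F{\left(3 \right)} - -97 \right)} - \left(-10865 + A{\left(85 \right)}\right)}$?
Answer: $\frac{\sqrt{98942}}{3} \approx 104.85$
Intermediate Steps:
$F{\left(r \right)} = 4 + r$
$j{\left(z \right)} = \frac{5616}{z} - \frac{z}{72}$ ($j{\left(z \right)} = - \frac{72}{z \left(- \frac{1}{78}\right)} + z \left(- \frac{1}{72}\right) = - \frac{72}{\left(- \frac{1}{78}\right) z} - \frac{z}{72} = - 72 \left(- \frac{78}{z}\right) - \frac{z}{72} = \frac{5616}{z} - \frac{z}{72}$)
$\sqrt{j{\left(F{\left(3 \right)} - -97 \right)} - \left(-10865 + A{\left(85 \right)}\right)} = \sqrt{\left(\frac{5616}{\left(4 + 3\right) - -97} - \frac{\left(4 + 3\right) - -97}{72}\right) + \left(10865 - \left(9 - 85\right)\right)} = \sqrt{\left(\frac{5616}{7 + 97} - \frac{7 + 97}{72}\right) + \left(10865 - \left(9 - 85\right)\right)} = \sqrt{\left(\frac{5616}{104} - \frac{13}{9}\right) + \left(10865 - -76\right)} = \sqrt{\left(5616 \cdot \frac{1}{104} - \frac{13}{9}\right) + \left(10865 + 76\right)} = \sqrt{\left(54 - \frac{13}{9}\right) + 10941} = \sqrt{\frac{473}{9} + 10941} = \sqrt{\frac{98942}{9}} = \frac{\sqrt{98942}}{3}$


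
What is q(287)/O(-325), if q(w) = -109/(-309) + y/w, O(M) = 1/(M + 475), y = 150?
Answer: 3881650/29561 ≈ 131.31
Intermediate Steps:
O(M) = 1/(475 + M)
q(w) = 109/309 + 150/w (q(w) = -109/(-309) + 150/w = -109*(-1/309) + 150/w = 109/309 + 150/w)
q(287)/O(-325) = (109/309 + 150/287)/(1/(475 - 325)) = (109/309 + 150*(1/287))/(1/150) = (109/309 + 150/287)/(1/150) = (77633/88683)*150 = 3881650/29561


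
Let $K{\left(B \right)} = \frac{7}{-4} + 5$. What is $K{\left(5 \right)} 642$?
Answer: $\frac{4173}{2} \approx 2086.5$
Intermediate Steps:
$K{\left(B \right)} = \frac{13}{4}$ ($K{\left(B \right)} = 7 \left(- \frac{1}{4}\right) + 5 = - \frac{7}{4} + 5 = \frac{13}{4}$)
$K{\left(5 \right)} 642 = \frac{13}{4} \cdot 642 = \frac{4173}{2}$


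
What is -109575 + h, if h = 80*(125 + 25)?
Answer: -97575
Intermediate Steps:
h = 12000 (h = 80*150 = 12000)
-109575 + h = -109575 + 12000 = -97575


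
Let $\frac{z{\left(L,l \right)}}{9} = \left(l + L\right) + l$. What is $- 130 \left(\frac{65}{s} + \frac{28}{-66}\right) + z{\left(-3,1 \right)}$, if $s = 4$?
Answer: $- \frac{136379}{66} \approx -2066.3$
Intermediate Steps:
$z{\left(L,l \right)} = 9 L + 18 l$ ($z{\left(L,l \right)} = 9 \left(\left(l + L\right) + l\right) = 9 \left(\left(L + l\right) + l\right) = 9 \left(L + 2 l\right) = 9 L + 18 l$)
$- 130 \left(\frac{65}{s} + \frac{28}{-66}\right) + z{\left(-3,1 \right)} = - 130 \left(\frac{65}{4} + \frac{28}{-66}\right) + \left(9 \left(-3\right) + 18 \cdot 1\right) = - 130 \left(65 \cdot \frac{1}{4} + 28 \left(- \frac{1}{66}\right)\right) + \left(-27 + 18\right) = - 130 \left(\frac{65}{4} - \frac{14}{33}\right) - 9 = \left(-130\right) \frac{2089}{132} - 9 = - \frac{135785}{66} - 9 = - \frac{136379}{66}$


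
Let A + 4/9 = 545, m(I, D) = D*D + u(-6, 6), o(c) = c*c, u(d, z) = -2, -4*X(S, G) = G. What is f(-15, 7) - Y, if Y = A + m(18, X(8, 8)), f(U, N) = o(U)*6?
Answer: 7231/9 ≈ 803.44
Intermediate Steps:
X(S, G) = -G/4
o(c) = c²
m(I, D) = -2 + D² (m(I, D) = D*D - 2 = D² - 2 = -2 + D²)
A = 4901/9 (A = -4/9 + 545 = 4901/9 ≈ 544.56)
f(U, N) = 6*U² (f(U, N) = U²*6 = 6*U²)
Y = 4919/9 (Y = 4901/9 + (-2 + (-¼*8)²) = 4901/9 + (-2 + (-2)²) = 4901/9 + (-2 + 4) = 4901/9 + 2 = 4919/9 ≈ 546.56)
f(-15, 7) - Y = 6*(-15)² - 1*4919/9 = 6*225 - 4919/9 = 1350 - 4919/9 = 7231/9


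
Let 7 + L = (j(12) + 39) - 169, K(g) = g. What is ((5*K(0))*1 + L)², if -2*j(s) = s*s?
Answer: 43681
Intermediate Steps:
j(s) = -s²/2 (j(s) = -s*s/2 = -s²/2)
L = -209 (L = -7 + ((-½*12² + 39) - 169) = -7 + ((-½*144 + 39) - 169) = -7 + ((-72 + 39) - 169) = -7 + (-33 - 169) = -7 - 202 = -209)
((5*K(0))*1 + L)² = ((5*0)*1 - 209)² = (0*1 - 209)² = (0 - 209)² = (-209)² = 43681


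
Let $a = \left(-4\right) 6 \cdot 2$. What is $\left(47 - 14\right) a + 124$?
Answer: $-1460$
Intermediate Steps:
$a = -48$ ($a = \left(-24\right) 2 = -48$)
$\left(47 - 14\right) a + 124 = \left(47 - 14\right) \left(-48\right) + 124 = 33 \left(-48\right) + 124 = -1584 + 124 = -1460$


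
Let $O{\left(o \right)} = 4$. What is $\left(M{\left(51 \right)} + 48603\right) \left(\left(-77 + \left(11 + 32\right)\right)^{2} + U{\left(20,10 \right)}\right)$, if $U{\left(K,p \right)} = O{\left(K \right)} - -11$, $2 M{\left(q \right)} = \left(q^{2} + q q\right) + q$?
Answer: $\frac{119979489}{2} \approx 5.999 \cdot 10^{7}$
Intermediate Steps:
$M{\left(q \right)} = q^{2} + \frac{q}{2}$ ($M{\left(q \right)} = \frac{\left(q^{2} + q q\right) + q}{2} = \frac{\left(q^{2} + q^{2}\right) + q}{2} = \frac{2 q^{2} + q}{2} = \frac{q + 2 q^{2}}{2} = q^{2} + \frac{q}{2}$)
$U{\left(K,p \right)} = 15$ ($U{\left(K,p \right)} = 4 - -11 = 4 + 11 = 15$)
$\left(M{\left(51 \right)} + 48603\right) \left(\left(-77 + \left(11 + 32\right)\right)^{2} + U{\left(20,10 \right)}\right) = \left(51 \left(\frac{1}{2} + 51\right) + 48603\right) \left(\left(-77 + \left(11 + 32\right)\right)^{2} + 15\right) = \left(51 \cdot \frac{103}{2} + 48603\right) \left(\left(-77 + 43\right)^{2} + 15\right) = \left(\frac{5253}{2} + 48603\right) \left(\left(-34\right)^{2} + 15\right) = \frac{102459 \left(1156 + 15\right)}{2} = \frac{102459}{2} \cdot 1171 = \frac{119979489}{2}$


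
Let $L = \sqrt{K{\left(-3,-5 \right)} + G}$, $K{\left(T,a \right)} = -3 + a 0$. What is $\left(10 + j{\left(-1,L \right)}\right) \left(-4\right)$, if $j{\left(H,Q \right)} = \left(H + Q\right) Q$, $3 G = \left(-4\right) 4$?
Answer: $- \frac{20}{3} + \frac{20 i \sqrt{3}}{3} \approx -6.6667 + 11.547 i$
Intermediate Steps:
$G = - \frac{16}{3}$ ($G = \frac{\left(-4\right) 4}{3} = \frac{1}{3} \left(-16\right) = - \frac{16}{3} \approx -5.3333$)
$K{\left(T,a \right)} = -3$ ($K{\left(T,a \right)} = -3 + 0 = -3$)
$L = \frac{5 i \sqrt{3}}{3}$ ($L = \sqrt{-3 - \frac{16}{3}} = \sqrt{- \frac{25}{3}} = \frac{5 i \sqrt{3}}{3} \approx 2.8868 i$)
$j{\left(H,Q \right)} = Q \left(H + Q\right)$
$\left(10 + j{\left(-1,L \right)}\right) \left(-4\right) = \left(10 + \frac{5 i \sqrt{3}}{3} \left(-1 + \frac{5 i \sqrt{3}}{3}\right)\right) \left(-4\right) = \left(10 + \frac{5 i \sqrt{3} \left(-1 + \frac{5 i \sqrt{3}}{3}\right)}{3}\right) \left(-4\right) = -40 - \frac{20 i \sqrt{3} \left(-1 + \frac{5 i \sqrt{3}}{3}\right)}{3}$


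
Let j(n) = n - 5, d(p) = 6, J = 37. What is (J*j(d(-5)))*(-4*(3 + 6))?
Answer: -1332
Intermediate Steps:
j(n) = -5 + n
(J*j(d(-5)))*(-4*(3 + 6)) = (37*(-5 + 6))*(-4*(3 + 6)) = (37*1)*(-4*9) = 37*(-36) = -1332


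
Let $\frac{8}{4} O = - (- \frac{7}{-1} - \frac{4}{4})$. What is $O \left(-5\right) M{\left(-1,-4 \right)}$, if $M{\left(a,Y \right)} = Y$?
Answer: $-60$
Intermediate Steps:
$O = -3$ ($O = \frac{\left(-1\right) \left(- \frac{7}{-1} - \frac{4}{4}\right)}{2} = \frac{\left(-1\right) \left(\left(-7\right) \left(-1\right) - 1\right)}{2} = \frac{\left(-1\right) \left(7 - 1\right)}{2} = \frac{\left(-1\right) 6}{2} = \frac{1}{2} \left(-6\right) = -3$)
$O \left(-5\right) M{\left(-1,-4 \right)} = \left(-3\right) \left(-5\right) \left(-4\right) = 15 \left(-4\right) = -60$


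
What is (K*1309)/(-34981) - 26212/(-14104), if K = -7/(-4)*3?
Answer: 409997879/246686012 ≈ 1.6620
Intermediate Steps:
K = 21/4 (K = -7*(-1/4)*3 = (7/4)*3 = 21/4 ≈ 5.2500)
(K*1309)/(-34981) - 26212/(-14104) = ((21/4)*1309)/(-34981) - 26212/(-14104) = (27489/4)*(-1/34981) - 26212*(-1/14104) = -27489/139924 + 6553/3526 = 409997879/246686012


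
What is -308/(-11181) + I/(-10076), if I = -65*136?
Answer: 25485862/28164939 ≈ 0.90488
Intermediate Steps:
I = -8840
-308/(-11181) + I/(-10076) = -308/(-11181) - 8840/(-10076) = -308*(-1/11181) - 8840*(-1/10076) = 308/11181 + 2210/2519 = 25485862/28164939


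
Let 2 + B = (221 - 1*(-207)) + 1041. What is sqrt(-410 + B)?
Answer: sqrt(1057) ≈ 32.512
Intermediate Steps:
B = 1467 (B = -2 + ((221 - 1*(-207)) + 1041) = -2 + ((221 + 207) + 1041) = -2 + (428 + 1041) = -2 + 1469 = 1467)
sqrt(-410 + B) = sqrt(-410 + 1467) = sqrt(1057)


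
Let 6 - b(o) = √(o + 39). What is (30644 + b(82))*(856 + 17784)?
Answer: 571110960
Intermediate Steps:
b(o) = 6 - √(39 + o) (b(o) = 6 - √(o + 39) = 6 - √(39 + o))
(30644 + b(82))*(856 + 17784) = (30644 + (6 - √(39 + 82)))*(856 + 17784) = (30644 + (6 - √121))*18640 = (30644 + (6 - 1*11))*18640 = (30644 + (6 - 11))*18640 = (30644 - 5)*18640 = 30639*18640 = 571110960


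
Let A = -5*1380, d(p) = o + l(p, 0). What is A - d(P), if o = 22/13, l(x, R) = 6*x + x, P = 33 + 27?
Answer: -95182/13 ≈ -7321.7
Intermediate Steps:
P = 60
l(x, R) = 7*x
o = 22/13 (o = 22*(1/13) = 22/13 ≈ 1.6923)
d(p) = 22/13 + 7*p
A = -6900
A - d(P) = -6900 - (22/13 + 7*60) = -6900 - (22/13 + 420) = -6900 - 1*5482/13 = -6900 - 5482/13 = -95182/13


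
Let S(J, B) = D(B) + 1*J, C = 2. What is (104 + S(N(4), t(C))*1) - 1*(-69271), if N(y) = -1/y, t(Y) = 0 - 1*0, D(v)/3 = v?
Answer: 277499/4 ≈ 69375.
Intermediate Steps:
D(v) = 3*v
t(Y) = 0 (t(Y) = 0 + 0 = 0)
S(J, B) = J + 3*B (S(J, B) = 3*B + 1*J = 3*B + J = J + 3*B)
(104 + S(N(4), t(C))*1) - 1*(-69271) = (104 + (-1/4 + 3*0)*1) - 1*(-69271) = (104 + (-1*¼ + 0)*1) + 69271 = (104 + (-¼ + 0)*1) + 69271 = (104 - ¼*1) + 69271 = (104 - ¼) + 69271 = 415/4 + 69271 = 277499/4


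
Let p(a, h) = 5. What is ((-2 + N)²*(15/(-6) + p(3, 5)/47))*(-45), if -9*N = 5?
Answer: 66125/94 ≈ 703.46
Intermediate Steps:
N = -5/9 (N = -⅑*5 = -5/9 ≈ -0.55556)
((-2 + N)²*(15/(-6) + p(3, 5)/47))*(-45) = ((-2 - 5/9)²*(15/(-6) + 5/47))*(-45) = ((-23/9)²*(15*(-⅙) + 5*(1/47)))*(-45) = (529*(-5/2 + 5/47)/81)*(-45) = ((529/81)*(-225/94))*(-45) = -13225/846*(-45) = 66125/94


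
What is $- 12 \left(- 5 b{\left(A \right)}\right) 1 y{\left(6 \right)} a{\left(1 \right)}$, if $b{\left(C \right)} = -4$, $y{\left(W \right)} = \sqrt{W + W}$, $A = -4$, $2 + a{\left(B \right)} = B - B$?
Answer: $960 \sqrt{3} \approx 1662.8$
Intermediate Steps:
$a{\left(B \right)} = -2$ ($a{\left(B \right)} = -2 + \left(B - B\right) = -2 + 0 = -2$)
$y{\left(W \right)} = \sqrt{2} \sqrt{W}$ ($y{\left(W \right)} = \sqrt{2 W} = \sqrt{2} \sqrt{W}$)
$- 12 \left(- 5 b{\left(A \right)}\right) 1 y{\left(6 \right)} a{\left(1 \right)} = - 12 \left(\left(-5\right) \left(-4\right)\right) 1 \sqrt{2} \sqrt{6} \left(-2\right) = \left(-12\right) 20 \cdot 1 \cdot 2 \sqrt{3} \left(-2\right) = - 240 \cdot 2 \sqrt{3} \left(-2\right) = - 240 \left(- 4 \sqrt{3}\right) = 960 \sqrt{3}$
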